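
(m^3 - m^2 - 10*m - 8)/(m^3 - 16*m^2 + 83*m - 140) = (m^2 + 3*m + 2)/(m^2 - 12*m + 35)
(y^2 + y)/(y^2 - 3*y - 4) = y/(y - 4)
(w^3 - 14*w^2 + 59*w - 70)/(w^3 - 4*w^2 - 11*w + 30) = (w - 7)/(w + 3)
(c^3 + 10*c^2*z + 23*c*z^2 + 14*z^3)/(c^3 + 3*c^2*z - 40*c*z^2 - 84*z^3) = (-c - z)/(-c + 6*z)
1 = 1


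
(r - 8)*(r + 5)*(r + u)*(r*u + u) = r^4*u + r^3*u^2 - 2*r^3*u - 2*r^2*u^2 - 43*r^2*u - 43*r*u^2 - 40*r*u - 40*u^2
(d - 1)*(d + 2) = d^2 + d - 2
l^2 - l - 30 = (l - 6)*(l + 5)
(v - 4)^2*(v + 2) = v^3 - 6*v^2 + 32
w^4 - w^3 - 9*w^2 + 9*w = w*(w - 3)*(w - 1)*(w + 3)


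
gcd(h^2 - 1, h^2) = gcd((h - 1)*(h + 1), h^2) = 1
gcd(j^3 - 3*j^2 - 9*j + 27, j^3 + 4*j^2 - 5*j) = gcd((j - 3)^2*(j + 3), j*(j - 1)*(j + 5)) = 1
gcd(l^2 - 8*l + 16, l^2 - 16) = l - 4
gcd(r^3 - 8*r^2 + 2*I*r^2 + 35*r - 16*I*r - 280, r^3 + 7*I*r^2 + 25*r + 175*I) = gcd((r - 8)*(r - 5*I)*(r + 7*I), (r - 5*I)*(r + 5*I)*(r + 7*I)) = r^2 + 2*I*r + 35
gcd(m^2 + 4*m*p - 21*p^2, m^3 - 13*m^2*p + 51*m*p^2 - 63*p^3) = -m + 3*p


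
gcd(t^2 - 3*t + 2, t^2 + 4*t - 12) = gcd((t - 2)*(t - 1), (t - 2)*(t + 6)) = t - 2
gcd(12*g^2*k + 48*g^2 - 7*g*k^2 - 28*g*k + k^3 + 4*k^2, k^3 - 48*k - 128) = k + 4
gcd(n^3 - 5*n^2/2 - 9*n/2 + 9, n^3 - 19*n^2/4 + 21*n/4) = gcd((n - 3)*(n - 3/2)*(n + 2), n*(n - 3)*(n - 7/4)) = n - 3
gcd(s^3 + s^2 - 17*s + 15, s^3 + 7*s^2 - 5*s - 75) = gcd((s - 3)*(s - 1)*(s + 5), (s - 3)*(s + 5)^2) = s^2 + 2*s - 15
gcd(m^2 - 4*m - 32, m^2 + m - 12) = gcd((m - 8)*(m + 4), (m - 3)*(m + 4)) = m + 4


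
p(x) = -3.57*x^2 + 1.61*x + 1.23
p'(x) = 1.61 - 7.14*x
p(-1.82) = -13.53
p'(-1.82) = 14.60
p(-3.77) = -55.58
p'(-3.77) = 28.53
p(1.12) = -1.45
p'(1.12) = -6.39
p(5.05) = -81.68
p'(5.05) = -34.45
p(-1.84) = -13.82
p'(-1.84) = 14.75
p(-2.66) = -28.31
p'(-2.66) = 20.60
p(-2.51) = -25.30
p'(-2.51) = 19.53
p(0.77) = 0.35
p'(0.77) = -3.89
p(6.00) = -117.63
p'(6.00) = -41.23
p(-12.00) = -532.17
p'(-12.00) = 87.29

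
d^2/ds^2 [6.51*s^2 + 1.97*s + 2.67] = 13.0200000000000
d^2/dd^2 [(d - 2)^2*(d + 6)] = 6*d + 4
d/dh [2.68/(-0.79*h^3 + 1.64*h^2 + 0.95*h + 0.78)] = (6.3516*h^2 - 8.7904*h - 2.546)/(-0.79*h^3 + 1.64*h^2 + 0.95*h + 0.78)^2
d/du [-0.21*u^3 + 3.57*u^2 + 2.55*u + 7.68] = -0.63*u^2 + 7.14*u + 2.55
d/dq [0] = 0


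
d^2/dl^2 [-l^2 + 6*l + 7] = -2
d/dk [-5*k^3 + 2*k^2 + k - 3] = -15*k^2 + 4*k + 1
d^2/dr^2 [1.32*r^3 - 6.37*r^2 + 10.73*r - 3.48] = 7.92*r - 12.74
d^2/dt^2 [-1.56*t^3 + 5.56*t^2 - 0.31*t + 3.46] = 11.12 - 9.36*t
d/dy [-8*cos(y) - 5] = 8*sin(y)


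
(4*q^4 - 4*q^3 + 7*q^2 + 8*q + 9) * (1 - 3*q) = -12*q^5 + 16*q^4 - 25*q^3 - 17*q^2 - 19*q + 9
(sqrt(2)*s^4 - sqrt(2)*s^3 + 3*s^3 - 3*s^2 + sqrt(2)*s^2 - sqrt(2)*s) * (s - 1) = sqrt(2)*s^5 - 2*sqrt(2)*s^4 + 3*s^4 - 6*s^3 + 2*sqrt(2)*s^3 - 2*sqrt(2)*s^2 + 3*s^2 + sqrt(2)*s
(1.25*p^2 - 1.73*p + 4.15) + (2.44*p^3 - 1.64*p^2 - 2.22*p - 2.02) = 2.44*p^3 - 0.39*p^2 - 3.95*p + 2.13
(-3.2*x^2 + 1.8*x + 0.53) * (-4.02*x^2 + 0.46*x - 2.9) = 12.864*x^4 - 8.708*x^3 + 7.9774*x^2 - 4.9762*x - 1.537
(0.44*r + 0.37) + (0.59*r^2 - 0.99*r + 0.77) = 0.59*r^2 - 0.55*r + 1.14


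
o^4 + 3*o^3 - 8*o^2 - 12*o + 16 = (o - 2)*(o - 1)*(o + 2)*(o + 4)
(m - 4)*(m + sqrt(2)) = m^2 - 4*m + sqrt(2)*m - 4*sqrt(2)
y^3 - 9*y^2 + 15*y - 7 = (y - 7)*(y - 1)^2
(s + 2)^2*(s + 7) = s^3 + 11*s^2 + 32*s + 28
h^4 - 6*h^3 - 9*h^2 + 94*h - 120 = (h - 5)*(h - 3)*(h - 2)*(h + 4)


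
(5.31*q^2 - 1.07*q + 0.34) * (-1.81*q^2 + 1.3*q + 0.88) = -9.6111*q^4 + 8.8397*q^3 + 2.6664*q^2 - 0.4996*q + 0.2992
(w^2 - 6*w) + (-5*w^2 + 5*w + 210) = -4*w^2 - w + 210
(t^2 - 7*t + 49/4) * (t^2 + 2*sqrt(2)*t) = t^4 - 7*t^3 + 2*sqrt(2)*t^3 - 14*sqrt(2)*t^2 + 49*t^2/4 + 49*sqrt(2)*t/2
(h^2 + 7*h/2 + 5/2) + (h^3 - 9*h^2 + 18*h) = h^3 - 8*h^2 + 43*h/2 + 5/2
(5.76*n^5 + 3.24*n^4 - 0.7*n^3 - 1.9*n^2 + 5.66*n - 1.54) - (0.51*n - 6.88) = 5.76*n^5 + 3.24*n^4 - 0.7*n^3 - 1.9*n^2 + 5.15*n + 5.34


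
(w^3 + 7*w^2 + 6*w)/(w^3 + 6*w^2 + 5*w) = (w + 6)/(w + 5)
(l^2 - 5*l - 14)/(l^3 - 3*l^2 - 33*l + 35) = (l + 2)/(l^2 + 4*l - 5)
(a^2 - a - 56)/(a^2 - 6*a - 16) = (a + 7)/(a + 2)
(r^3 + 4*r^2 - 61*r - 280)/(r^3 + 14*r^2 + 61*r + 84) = (r^2 - 3*r - 40)/(r^2 + 7*r + 12)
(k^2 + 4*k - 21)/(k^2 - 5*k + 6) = (k + 7)/(k - 2)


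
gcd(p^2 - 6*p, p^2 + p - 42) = p - 6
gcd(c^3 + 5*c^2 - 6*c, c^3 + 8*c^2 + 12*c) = c^2 + 6*c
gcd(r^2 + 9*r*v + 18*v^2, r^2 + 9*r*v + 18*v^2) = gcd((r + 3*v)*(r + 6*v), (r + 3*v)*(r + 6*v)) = r^2 + 9*r*v + 18*v^2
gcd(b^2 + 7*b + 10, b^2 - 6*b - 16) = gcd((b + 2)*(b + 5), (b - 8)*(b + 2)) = b + 2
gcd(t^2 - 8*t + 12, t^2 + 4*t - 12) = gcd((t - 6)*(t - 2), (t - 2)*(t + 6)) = t - 2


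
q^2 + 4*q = q*(q + 4)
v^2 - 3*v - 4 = (v - 4)*(v + 1)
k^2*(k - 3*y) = k^3 - 3*k^2*y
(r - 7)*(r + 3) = r^2 - 4*r - 21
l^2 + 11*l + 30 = (l + 5)*(l + 6)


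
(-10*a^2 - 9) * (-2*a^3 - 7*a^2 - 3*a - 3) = 20*a^5 + 70*a^4 + 48*a^3 + 93*a^2 + 27*a + 27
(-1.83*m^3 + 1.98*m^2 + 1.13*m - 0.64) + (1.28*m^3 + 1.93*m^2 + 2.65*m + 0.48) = -0.55*m^3 + 3.91*m^2 + 3.78*m - 0.16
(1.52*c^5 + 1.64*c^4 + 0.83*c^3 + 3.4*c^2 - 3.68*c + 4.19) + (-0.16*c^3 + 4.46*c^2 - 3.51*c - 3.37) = 1.52*c^5 + 1.64*c^4 + 0.67*c^3 + 7.86*c^2 - 7.19*c + 0.82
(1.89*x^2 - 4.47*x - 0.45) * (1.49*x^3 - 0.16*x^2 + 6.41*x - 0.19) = 2.8161*x^5 - 6.9627*x^4 + 12.1596*x^3 - 28.9398*x^2 - 2.0352*x + 0.0855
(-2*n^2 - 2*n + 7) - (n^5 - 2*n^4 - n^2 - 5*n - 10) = -n^5 + 2*n^4 - n^2 + 3*n + 17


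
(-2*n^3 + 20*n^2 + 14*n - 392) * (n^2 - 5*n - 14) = -2*n^5 + 30*n^4 - 58*n^3 - 742*n^2 + 1764*n + 5488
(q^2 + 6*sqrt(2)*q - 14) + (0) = q^2 + 6*sqrt(2)*q - 14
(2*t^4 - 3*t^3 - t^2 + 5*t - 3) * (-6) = -12*t^4 + 18*t^3 + 6*t^2 - 30*t + 18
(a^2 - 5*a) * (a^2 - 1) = a^4 - 5*a^3 - a^2 + 5*a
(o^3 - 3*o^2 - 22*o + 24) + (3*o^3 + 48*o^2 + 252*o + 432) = 4*o^3 + 45*o^2 + 230*o + 456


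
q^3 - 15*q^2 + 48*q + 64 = (q - 8)^2*(q + 1)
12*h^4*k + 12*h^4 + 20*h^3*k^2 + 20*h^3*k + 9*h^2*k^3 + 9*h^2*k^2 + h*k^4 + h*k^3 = (h + k)*(2*h + k)*(6*h + k)*(h*k + h)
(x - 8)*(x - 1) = x^2 - 9*x + 8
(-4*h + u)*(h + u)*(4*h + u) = -16*h^3 - 16*h^2*u + h*u^2 + u^3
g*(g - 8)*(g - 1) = g^3 - 9*g^2 + 8*g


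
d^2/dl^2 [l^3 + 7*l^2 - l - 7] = 6*l + 14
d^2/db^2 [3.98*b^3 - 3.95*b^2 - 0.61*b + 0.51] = 23.88*b - 7.9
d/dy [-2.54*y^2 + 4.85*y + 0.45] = 4.85 - 5.08*y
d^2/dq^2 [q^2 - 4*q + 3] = 2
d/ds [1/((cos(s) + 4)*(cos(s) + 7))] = (2*cos(s) + 11)*sin(s)/((cos(s) + 4)^2*(cos(s) + 7)^2)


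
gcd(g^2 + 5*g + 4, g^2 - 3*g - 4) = g + 1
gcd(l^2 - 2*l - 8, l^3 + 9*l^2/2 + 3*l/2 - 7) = l + 2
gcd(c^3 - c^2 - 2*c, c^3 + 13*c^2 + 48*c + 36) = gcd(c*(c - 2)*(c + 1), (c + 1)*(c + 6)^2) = c + 1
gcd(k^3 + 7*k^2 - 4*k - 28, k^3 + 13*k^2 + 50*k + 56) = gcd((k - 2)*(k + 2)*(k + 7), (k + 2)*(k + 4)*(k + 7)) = k^2 + 9*k + 14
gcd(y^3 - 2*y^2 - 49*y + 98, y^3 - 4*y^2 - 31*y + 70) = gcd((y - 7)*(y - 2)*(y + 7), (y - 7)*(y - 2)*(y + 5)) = y^2 - 9*y + 14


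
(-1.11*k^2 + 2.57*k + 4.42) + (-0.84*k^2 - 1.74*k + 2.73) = -1.95*k^2 + 0.83*k + 7.15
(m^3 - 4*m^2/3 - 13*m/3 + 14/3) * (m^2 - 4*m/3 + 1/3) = m^5 - 8*m^4/3 - 20*m^3/9 + 10*m^2 - 23*m/3 + 14/9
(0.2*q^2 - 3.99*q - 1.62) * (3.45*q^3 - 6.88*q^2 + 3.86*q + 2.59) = 0.69*q^5 - 15.1415*q^4 + 22.6342*q^3 - 3.7378*q^2 - 16.5873*q - 4.1958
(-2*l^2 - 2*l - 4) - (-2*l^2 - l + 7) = -l - 11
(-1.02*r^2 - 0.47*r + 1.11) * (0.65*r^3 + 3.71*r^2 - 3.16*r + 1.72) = -0.663*r^5 - 4.0897*r^4 + 2.201*r^3 + 3.8489*r^2 - 4.316*r + 1.9092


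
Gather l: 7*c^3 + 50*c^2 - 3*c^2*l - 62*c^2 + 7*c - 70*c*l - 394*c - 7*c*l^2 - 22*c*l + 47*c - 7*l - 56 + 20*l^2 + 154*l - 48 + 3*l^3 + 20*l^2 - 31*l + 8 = 7*c^3 - 12*c^2 - 340*c + 3*l^3 + l^2*(40 - 7*c) + l*(-3*c^2 - 92*c + 116) - 96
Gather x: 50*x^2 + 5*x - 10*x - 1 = 50*x^2 - 5*x - 1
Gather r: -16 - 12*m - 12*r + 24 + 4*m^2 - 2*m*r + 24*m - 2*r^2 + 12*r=4*m^2 - 2*m*r + 12*m - 2*r^2 + 8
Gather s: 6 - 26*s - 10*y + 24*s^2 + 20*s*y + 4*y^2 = 24*s^2 + s*(20*y - 26) + 4*y^2 - 10*y + 6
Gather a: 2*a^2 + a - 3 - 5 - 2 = 2*a^2 + a - 10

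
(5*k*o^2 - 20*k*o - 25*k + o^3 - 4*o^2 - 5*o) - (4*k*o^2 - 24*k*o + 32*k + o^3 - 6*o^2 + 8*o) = k*o^2 + 4*k*o - 57*k + 2*o^2 - 13*o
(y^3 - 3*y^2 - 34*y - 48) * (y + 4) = y^4 + y^3 - 46*y^2 - 184*y - 192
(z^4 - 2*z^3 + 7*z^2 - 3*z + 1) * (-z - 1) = -z^5 + z^4 - 5*z^3 - 4*z^2 + 2*z - 1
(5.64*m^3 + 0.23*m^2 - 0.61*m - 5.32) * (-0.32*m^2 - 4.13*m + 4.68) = -1.8048*m^5 - 23.3668*m^4 + 25.6405*m^3 + 5.2981*m^2 + 19.1168*m - 24.8976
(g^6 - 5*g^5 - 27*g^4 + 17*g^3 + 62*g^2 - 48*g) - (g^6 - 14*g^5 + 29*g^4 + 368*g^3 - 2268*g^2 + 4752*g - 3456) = 9*g^5 - 56*g^4 - 351*g^3 + 2330*g^2 - 4800*g + 3456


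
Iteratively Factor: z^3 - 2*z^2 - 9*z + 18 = (z + 3)*(z^2 - 5*z + 6) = (z - 2)*(z + 3)*(z - 3)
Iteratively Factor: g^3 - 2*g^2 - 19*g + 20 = (g - 5)*(g^2 + 3*g - 4) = (g - 5)*(g - 1)*(g + 4)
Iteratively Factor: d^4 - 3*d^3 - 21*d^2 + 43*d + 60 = (d + 4)*(d^3 - 7*d^2 + 7*d + 15) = (d - 5)*(d + 4)*(d^2 - 2*d - 3) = (d - 5)*(d - 3)*(d + 4)*(d + 1)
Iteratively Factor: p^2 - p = (p - 1)*(p)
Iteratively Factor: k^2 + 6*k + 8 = (k + 2)*(k + 4)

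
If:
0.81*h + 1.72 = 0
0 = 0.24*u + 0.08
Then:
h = -2.12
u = -0.33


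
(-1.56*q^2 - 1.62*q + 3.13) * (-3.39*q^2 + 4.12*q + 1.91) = 5.2884*q^4 - 0.9354*q^3 - 20.2647*q^2 + 9.8014*q + 5.9783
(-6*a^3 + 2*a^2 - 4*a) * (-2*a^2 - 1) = 12*a^5 - 4*a^4 + 14*a^3 - 2*a^2 + 4*a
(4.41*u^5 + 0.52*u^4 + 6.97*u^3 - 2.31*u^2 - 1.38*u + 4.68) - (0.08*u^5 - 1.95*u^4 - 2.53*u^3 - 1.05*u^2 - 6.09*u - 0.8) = 4.33*u^5 + 2.47*u^4 + 9.5*u^3 - 1.26*u^2 + 4.71*u + 5.48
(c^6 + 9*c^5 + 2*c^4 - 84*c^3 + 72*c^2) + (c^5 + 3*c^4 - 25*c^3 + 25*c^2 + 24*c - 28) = c^6 + 10*c^5 + 5*c^4 - 109*c^3 + 97*c^2 + 24*c - 28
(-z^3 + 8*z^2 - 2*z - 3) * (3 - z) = z^4 - 11*z^3 + 26*z^2 - 3*z - 9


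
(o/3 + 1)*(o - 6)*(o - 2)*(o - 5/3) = o^4/3 - 20*o^3/9 - 11*o^2/9 + 56*o/3 - 20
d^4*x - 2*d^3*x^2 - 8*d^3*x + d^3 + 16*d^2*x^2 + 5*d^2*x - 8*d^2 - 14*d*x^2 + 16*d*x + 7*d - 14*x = (d - 7)*(d - 1)*(d - 2*x)*(d*x + 1)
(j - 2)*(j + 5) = j^2 + 3*j - 10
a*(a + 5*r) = a^2 + 5*a*r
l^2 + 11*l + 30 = (l + 5)*(l + 6)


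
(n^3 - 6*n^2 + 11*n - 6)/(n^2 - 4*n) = (n^3 - 6*n^2 + 11*n - 6)/(n*(n - 4))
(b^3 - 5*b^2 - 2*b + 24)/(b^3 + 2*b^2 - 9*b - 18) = (b - 4)/(b + 3)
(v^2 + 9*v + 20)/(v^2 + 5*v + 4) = (v + 5)/(v + 1)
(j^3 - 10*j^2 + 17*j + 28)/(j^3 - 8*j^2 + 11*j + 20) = (j - 7)/(j - 5)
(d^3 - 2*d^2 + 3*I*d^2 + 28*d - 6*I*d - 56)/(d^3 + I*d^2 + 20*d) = (d^2 + d*(-2 + 7*I) - 14*I)/(d*(d + 5*I))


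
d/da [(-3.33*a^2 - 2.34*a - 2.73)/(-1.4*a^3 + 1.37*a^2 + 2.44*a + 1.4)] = (-4.662*a^4 - 6.552*a^3 - 16.3854*a^2 - 1.8438*a + 3.3852)/(1.96*a^6 - 3.836*a^5 - 4.9551*a^4 + 2.7656*a^3 + 9.7896*a^2 + 6.832*a + 1.96)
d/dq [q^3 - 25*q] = 3*q^2 - 25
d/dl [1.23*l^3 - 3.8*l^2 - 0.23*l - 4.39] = 3.69*l^2 - 7.6*l - 0.23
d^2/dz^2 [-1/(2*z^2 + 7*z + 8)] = 2*(4*z^2 + 14*z - (4*z + 7)^2 + 16)/(2*z^2 + 7*z + 8)^3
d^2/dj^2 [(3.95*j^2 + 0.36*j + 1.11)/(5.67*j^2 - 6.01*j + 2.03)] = (-1.13686837721616e-13*j^4 + 292.353138*j^3 - 58.677696*j^2 - 251.812638*j + 95.973526)/(182.284263*j^6 - 579.644667*j^5 + 810.189702*j^4 - 632.136007*j^3 + 290.067918*j^2 - 74.299827*j + 8.365427)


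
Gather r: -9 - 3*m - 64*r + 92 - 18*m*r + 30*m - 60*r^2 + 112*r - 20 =27*m - 60*r^2 + r*(48 - 18*m) + 63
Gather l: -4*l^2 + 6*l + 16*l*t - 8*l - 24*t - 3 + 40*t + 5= -4*l^2 + l*(16*t - 2) + 16*t + 2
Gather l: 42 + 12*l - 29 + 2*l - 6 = 14*l + 7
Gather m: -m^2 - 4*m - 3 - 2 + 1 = -m^2 - 4*m - 4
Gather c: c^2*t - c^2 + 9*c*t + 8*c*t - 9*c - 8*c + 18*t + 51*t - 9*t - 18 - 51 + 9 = c^2*(t - 1) + c*(17*t - 17) + 60*t - 60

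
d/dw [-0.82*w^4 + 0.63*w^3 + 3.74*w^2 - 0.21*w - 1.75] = -3.28*w^3 + 1.89*w^2 + 7.48*w - 0.21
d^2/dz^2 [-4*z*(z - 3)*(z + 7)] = -24*z - 32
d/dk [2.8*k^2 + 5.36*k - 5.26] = 5.6*k + 5.36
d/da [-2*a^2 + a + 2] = 1 - 4*a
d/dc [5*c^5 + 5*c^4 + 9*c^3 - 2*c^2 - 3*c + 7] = 25*c^4 + 20*c^3 + 27*c^2 - 4*c - 3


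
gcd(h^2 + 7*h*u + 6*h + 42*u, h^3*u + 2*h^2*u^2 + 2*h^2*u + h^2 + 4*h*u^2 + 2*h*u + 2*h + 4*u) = 1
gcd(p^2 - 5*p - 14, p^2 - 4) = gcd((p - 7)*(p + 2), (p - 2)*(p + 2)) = p + 2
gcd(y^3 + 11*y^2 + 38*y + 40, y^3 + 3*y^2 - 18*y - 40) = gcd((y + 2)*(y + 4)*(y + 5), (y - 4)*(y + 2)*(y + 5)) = y^2 + 7*y + 10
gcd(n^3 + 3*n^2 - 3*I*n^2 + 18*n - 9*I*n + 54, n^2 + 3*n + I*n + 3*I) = n + 3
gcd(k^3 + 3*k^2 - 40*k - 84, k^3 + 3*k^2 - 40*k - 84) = k^3 + 3*k^2 - 40*k - 84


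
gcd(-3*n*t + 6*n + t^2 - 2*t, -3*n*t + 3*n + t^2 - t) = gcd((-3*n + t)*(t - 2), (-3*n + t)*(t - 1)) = -3*n + t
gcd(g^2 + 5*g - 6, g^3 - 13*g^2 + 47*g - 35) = g - 1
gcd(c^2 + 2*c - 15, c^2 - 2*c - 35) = c + 5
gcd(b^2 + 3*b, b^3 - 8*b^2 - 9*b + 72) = b + 3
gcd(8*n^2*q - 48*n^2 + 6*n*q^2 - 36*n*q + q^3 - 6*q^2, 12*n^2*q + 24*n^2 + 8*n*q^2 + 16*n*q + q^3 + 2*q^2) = 2*n + q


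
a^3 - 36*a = a*(a - 6)*(a + 6)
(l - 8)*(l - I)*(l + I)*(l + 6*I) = l^4 - 8*l^3 + 6*I*l^3 + l^2 - 48*I*l^2 - 8*l + 6*I*l - 48*I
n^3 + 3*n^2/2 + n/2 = n*(n + 1/2)*(n + 1)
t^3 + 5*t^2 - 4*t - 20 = (t - 2)*(t + 2)*(t + 5)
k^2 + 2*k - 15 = (k - 3)*(k + 5)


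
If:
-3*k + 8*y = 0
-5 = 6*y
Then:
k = -20/9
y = -5/6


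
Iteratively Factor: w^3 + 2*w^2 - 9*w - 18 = (w + 3)*(w^2 - w - 6) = (w - 3)*(w + 3)*(w + 2)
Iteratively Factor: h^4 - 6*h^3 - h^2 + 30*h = (h + 2)*(h^3 - 8*h^2 + 15*h) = (h - 3)*(h + 2)*(h^2 - 5*h) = (h - 5)*(h - 3)*(h + 2)*(h)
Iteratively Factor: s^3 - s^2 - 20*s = (s + 4)*(s^2 - 5*s) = (s - 5)*(s + 4)*(s)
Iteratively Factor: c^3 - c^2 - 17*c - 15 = (c + 3)*(c^2 - 4*c - 5) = (c + 1)*(c + 3)*(c - 5)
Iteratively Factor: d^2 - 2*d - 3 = (d + 1)*(d - 3)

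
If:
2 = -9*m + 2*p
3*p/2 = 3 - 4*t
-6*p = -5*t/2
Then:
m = -6/37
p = 10/37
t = 24/37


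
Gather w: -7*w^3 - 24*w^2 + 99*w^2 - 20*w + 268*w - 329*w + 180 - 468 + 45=-7*w^3 + 75*w^2 - 81*w - 243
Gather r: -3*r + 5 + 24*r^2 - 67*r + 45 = 24*r^2 - 70*r + 50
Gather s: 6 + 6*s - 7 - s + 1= 5*s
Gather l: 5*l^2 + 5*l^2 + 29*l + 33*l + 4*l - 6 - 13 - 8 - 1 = 10*l^2 + 66*l - 28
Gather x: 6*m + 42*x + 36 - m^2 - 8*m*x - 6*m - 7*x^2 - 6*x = -m^2 - 7*x^2 + x*(36 - 8*m) + 36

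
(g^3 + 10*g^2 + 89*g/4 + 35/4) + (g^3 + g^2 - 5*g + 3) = 2*g^3 + 11*g^2 + 69*g/4 + 47/4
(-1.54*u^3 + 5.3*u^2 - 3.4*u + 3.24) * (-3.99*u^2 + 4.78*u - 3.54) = 6.1446*u^5 - 28.5082*u^4 + 44.3516*u^3 - 47.9416*u^2 + 27.5232*u - 11.4696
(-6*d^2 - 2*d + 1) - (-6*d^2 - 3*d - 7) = d + 8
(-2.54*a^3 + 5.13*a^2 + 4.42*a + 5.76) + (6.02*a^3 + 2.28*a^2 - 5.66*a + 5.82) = 3.48*a^3 + 7.41*a^2 - 1.24*a + 11.58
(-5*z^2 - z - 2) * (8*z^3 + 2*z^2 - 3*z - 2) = -40*z^5 - 18*z^4 - 3*z^3 + 9*z^2 + 8*z + 4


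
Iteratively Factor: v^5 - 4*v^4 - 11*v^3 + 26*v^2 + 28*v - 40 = (v - 5)*(v^4 + v^3 - 6*v^2 - 4*v + 8) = (v - 5)*(v + 2)*(v^3 - v^2 - 4*v + 4) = (v - 5)*(v + 2)^2*(v^2 - 3*v + 2) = (v - 5)*(v - 2)*(v + 2)^2*(v - 1)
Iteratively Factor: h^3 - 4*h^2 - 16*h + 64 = (h - 4)*(h^2 - 16) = (h - 4)^2*(h + 4)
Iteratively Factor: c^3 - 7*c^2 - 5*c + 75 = (c + 3)*(c^2 - 10*c + 25) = (c - 5)*(c + 3)*(c - 5)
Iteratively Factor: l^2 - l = (l)*(l - 1)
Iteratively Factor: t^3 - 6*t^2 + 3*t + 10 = (t + 1)*(t^2 - 7*t + 10) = (t - 5)*(t + 1)*(t - 2)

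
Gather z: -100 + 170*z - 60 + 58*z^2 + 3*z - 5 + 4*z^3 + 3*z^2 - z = 4*z^3 + 61*z^2 + 172*z - 165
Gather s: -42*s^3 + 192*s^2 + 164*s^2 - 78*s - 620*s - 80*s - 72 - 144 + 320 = -42*s^3 + 356*s^2 - 778*s + 104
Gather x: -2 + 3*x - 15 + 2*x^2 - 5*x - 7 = 2*x^2 - 2*x - 24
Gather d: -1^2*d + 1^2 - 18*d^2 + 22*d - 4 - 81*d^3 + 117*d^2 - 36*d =-81*d^3 + 99*d^2 - 15*d - 3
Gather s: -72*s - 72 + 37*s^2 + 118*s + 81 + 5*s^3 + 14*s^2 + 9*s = 5*s^3 + 51*s^2 + 55*s + 9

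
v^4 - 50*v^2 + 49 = (v - 7)*(v - 1)*(v + 1)*(v + 7)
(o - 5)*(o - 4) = o^2 - 9*o + 20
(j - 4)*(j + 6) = j^2 + 2*j - 24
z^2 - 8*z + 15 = (z - 5)*(z - 3)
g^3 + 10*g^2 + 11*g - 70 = (g - 2)*(g + 5)*(g + 7)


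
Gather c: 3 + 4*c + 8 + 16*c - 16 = 20*c - 5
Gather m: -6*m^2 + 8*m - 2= -6*m^2 + 8*m - 2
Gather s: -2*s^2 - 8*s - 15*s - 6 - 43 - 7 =-2*s^2 - 23*s - 56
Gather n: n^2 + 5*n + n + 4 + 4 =n^2 + 6*n + 8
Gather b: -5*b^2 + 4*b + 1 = -5*b^2 + 4*b + 1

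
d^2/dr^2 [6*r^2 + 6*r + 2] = 12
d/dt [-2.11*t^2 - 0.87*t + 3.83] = -4.22*t - 0.87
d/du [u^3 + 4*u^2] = u*(3*u + 8)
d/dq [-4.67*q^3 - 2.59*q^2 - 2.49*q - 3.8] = -14.01*q^2 - 5.18*q - 2.49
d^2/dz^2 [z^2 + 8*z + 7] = 2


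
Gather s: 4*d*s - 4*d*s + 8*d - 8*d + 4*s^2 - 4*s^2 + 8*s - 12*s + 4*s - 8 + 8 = 0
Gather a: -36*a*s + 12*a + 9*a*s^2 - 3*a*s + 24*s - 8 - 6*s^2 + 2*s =a*(9*s^2 - 39*s + 12) - 6*s^2 + 26*s - 8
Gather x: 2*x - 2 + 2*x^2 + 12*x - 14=2*x^2 + 14*x - 16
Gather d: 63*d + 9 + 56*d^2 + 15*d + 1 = 56*d^2 + 78*d + 10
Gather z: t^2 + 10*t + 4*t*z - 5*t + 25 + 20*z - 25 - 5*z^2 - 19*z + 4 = t^2 + 5*t - 5*z^2 + z*(4*t + 1) + 4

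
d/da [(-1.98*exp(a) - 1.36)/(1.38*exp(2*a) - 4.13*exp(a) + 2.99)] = (2.7324*exp(2*a) + 3.7536*exp(a) - 11.537)*exp(a)/(1.9044*exp(4*a) - 11.3988*exp(3*a) + 25.3093*exp(2*a) - 24.6974*exp(a) + 8.9401)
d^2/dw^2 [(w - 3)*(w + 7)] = 2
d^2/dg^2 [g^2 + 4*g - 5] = 2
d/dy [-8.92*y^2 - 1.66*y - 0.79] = -17.84*y - 1.66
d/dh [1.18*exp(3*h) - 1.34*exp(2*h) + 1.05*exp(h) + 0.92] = (3.54*exp(2*h) - 2.68*exp(h) + 1.05)*exp(h)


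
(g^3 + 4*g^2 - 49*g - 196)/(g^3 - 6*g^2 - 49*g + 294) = (g + 4)/(g - 6)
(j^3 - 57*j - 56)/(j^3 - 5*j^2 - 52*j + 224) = (j + 1)/(j - 4)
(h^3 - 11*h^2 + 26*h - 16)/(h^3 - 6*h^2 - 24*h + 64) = (h - 1)/(h + 4)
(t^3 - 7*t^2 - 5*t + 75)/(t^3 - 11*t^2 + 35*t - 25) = (t + 3)/(t - 1)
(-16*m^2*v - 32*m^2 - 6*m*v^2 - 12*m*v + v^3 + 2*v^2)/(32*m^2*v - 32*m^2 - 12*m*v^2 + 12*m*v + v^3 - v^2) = (2*m*v + 4*m + v^2 + 2*v)/(-4*m*v + 4*m + v^2 - v)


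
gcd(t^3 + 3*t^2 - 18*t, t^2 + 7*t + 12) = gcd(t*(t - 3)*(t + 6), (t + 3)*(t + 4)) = 1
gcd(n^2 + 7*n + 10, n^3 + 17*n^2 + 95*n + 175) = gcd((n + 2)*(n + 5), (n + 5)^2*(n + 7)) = n + 5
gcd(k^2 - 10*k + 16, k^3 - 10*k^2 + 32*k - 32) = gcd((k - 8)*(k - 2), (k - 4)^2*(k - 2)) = k - 2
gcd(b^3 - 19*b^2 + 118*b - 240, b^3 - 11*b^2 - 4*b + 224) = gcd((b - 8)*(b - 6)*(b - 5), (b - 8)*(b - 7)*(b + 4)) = b - 8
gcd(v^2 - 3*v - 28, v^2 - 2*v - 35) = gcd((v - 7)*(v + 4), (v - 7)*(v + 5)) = v - 7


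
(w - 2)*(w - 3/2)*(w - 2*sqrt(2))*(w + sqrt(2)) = w^4 - 7*w^3/2 - sqrt(2)*w^3 - w^2 + 7*sqrt(2)*w^2/2 - 3*sqrt(2)*w + 14*w - 12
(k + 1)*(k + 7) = k^2 + 8*k + 7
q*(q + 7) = q^2 + 7*q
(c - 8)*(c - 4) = c^2 - 12*c + 32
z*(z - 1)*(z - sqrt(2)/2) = z^3 - z^2 - sqrt(2)*z^2/2 + sqrt(2)*z/2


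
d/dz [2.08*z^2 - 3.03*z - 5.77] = 4.16*z - 3.03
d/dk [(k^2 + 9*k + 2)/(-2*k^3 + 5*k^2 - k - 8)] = 2*(k^4 + 18*k^3 - 17*k^2 - 18*k - 35)/(4*k^6 - 20*k^5 + 29*k^4 + 22*k^3 - 79*k^2 + 16*k + 64)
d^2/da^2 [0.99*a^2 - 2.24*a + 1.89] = 1.98000000000000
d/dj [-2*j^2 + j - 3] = 1 - 4*j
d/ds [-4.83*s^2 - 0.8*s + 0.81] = -9.66*s - 0.8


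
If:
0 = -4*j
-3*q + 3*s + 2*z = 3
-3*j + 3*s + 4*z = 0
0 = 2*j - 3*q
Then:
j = 0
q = 0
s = 2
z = -3/2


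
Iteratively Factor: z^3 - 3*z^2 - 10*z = (z - 5)*(z^2 + 2*z) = (z - 5)*(z + 2)*(z)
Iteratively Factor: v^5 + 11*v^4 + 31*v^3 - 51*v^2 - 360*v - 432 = (v + 3)*(v^4 + 8*v^3 + 7*v^2 - 72*v - 144) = (v + 3)*(v + 4)*(v^3 + 4*v^2 - 9*v - 36) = (v + 3)^2*(v + 4)*(v^2 + v - 12) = (v - 3)*(v + 3)^2*(v + 4)*(v + 4)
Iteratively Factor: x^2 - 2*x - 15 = (x - 5)*(x + 3)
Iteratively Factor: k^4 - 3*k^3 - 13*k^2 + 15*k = (k - 1)*(k^3 - 2*k^2 - 15*k) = k*(k - 1)*(k^2 - 2*k - 15) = k*(k - 5)*(k - 1)*(k + 3)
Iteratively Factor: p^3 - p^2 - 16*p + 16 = (p + 4)*(p^2 - 5*p + 4) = (p - 4)*(p + 4)*(p - 1)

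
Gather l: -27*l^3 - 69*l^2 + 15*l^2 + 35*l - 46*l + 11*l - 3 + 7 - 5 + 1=-27*l^3 - 54*l^2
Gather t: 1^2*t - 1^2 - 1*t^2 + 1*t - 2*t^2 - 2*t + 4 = 3 - 3*t^2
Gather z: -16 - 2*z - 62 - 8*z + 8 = -10*z - 70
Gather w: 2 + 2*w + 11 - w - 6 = w + 7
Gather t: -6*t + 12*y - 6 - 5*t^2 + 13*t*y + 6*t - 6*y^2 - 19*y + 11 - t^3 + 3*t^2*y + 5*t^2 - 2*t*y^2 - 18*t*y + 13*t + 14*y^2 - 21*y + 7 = -t^3 + 3*t^2*y + t*(-2*y^2 - 5*y + 13) + 8*y^2 - 28*y + 12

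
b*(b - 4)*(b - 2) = b^3 - 6*b^2 + 8*b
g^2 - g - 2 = (g - 2)*(g + 1)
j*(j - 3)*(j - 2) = j^3 - 5*j^2 + 6*j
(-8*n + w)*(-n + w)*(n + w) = 8*n^3 - n^2*w - 8*n*w^2 + w^3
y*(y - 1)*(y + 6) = y^3 + 5*y^2 - 6*y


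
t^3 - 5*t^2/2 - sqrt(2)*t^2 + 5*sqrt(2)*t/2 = t*(t - 5/2)*(t - sqrt(2))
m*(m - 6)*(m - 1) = m^3 - 7*m^2 + 6*m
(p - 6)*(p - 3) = p^2 - 9*p + 18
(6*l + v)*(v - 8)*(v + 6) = 6*l*v^2 - 12*l*v - 288*l + v^3 - 2*v^2 - 48*v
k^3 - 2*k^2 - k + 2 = (k - 2)*(k - 1)*(k + 1)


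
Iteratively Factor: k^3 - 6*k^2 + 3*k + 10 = (k + 1)*(k^2 - 7*k + 10) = (k - 2)*(k + 1)*(k - 5)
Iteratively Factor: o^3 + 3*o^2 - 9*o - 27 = (o - 3)*(o^2 + 6*o + 9) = (o - 3)*(o + 3)*(o + 3)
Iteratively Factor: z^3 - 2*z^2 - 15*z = (z + 3)*(z^2 - 5*z) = (z - 5)*(z + 3)*(z)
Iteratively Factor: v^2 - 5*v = (v)*(v - 5)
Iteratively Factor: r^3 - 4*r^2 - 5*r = (r)*(r^2 - 4*r - 5) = r*(r - 5)*(r + 1)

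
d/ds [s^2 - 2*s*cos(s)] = 2*s*sin(s) + 2*s - 2*cos(s)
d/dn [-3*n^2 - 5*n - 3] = -6*n - 5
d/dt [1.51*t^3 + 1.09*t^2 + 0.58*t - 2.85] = 4.53*t^2 + 2.18*t + 0.58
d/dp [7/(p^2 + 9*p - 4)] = 7*(-2*p - 9)/(p^2 + 9*p - 4)^2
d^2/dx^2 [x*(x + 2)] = 2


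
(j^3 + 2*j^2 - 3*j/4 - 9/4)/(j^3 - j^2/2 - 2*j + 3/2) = (j + 3/2)/(j - 1)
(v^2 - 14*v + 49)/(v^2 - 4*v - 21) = (v - 7)/(v + 3)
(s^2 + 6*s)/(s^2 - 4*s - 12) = s*(s + 6)/(s^2 - 4*s - 12)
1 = 1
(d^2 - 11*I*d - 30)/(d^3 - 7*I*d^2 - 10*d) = (d - 6*I)/(d*(d - 2*I))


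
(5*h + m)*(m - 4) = 5*h*m - 20*h + m^2 - 4*m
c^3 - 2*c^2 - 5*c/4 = c*(c - 5/2)*(c + 1/2)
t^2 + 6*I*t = t*(t + 6*I)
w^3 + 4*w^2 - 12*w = w*(w - 2)*(w + 6)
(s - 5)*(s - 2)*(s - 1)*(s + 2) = s^4 - 6*s^3 + s^2 + 24*s - 20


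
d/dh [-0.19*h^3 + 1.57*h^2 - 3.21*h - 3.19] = -0.57*h^2 + 3.14*h - 3.21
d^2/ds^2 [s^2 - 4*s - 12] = 2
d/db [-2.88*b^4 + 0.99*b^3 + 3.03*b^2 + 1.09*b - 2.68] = -11.52*b^3 + 2.97*b^2 + 6.06*b + 1.09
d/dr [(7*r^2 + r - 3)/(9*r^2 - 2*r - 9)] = (-23*r^2 - 72*r - 15)/(81*r^4 - 36*r^3 - 158*r^2 + 36*r + 81)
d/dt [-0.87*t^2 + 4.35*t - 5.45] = 4.35 - 1.74*t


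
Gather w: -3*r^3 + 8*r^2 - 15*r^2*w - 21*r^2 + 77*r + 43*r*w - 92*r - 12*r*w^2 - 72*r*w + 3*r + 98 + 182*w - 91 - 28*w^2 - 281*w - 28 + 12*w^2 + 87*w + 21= -3*r^3 - 13*r^2 - 12*r + w^2*(-12*r - 16) + w*(-15*r^2 - 29*r - 12)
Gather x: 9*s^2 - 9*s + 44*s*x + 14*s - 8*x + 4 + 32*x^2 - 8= 9*s^2 + 5*s + 32*x^2 + x*(44*s - 8) - 4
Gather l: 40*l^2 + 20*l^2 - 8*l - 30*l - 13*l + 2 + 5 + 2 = 60*l^2 - 51*l + 9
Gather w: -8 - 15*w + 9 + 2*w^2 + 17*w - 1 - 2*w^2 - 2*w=0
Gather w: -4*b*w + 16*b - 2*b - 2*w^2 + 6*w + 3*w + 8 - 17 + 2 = 14*b - 2*w^2 + w*(9 - 4*b) - 7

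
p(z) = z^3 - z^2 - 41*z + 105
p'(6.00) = 55.00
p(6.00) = 39.00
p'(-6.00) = 79.00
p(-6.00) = 99.00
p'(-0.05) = -40.89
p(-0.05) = 107.05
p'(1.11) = -39.52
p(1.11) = 59.63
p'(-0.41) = -39.68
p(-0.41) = 121.57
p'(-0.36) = -39.89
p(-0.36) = 119.58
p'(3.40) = -13.12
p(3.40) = -6.66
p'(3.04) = -19.36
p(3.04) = -0.79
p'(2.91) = -21.42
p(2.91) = 1.86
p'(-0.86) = -37.06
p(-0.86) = 138.88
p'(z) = 3*z^2 - 2*z - 41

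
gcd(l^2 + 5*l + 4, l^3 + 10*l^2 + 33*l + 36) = l + 4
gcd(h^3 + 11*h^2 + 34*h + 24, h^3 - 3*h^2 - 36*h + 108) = h + 6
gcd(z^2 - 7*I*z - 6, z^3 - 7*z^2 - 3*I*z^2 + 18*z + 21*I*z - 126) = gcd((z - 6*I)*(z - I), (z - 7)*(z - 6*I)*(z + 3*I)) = z - 6*I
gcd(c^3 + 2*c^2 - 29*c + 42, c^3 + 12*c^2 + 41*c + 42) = c + 7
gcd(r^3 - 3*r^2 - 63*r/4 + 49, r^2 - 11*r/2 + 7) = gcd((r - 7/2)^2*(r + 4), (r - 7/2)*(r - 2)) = r - 7/2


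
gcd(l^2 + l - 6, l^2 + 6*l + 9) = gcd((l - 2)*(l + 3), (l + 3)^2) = l + 3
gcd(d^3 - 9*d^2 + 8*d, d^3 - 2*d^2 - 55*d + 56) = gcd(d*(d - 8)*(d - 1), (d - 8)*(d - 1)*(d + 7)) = d^2 - 9*d + 8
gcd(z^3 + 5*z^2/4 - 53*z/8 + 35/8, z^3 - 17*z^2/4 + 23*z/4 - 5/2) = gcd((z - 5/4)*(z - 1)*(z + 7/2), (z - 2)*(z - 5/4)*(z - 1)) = z^2 - 9*z/4 + 5/4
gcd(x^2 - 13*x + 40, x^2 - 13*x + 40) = x^2 - 13*x + 40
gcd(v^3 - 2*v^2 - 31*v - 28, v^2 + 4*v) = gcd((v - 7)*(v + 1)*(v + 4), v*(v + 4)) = v + 4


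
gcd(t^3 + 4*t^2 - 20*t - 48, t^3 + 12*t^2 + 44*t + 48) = t^2 + 8*t + 12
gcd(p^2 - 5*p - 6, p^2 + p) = p + 1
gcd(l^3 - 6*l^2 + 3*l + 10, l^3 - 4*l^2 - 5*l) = l^2 - 4*l - 5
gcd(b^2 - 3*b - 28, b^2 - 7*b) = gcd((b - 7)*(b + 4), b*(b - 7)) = b - 7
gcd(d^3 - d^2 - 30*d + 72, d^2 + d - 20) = d - 4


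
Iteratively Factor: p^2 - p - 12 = (p - 4)*(p + 3)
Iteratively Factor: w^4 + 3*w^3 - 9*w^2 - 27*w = (w + 3)*(w^3 - 9*w) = (w - 3)*(w + 3)*(w^2 + 3*w) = (w - 3)*(w + 3)^2*(w)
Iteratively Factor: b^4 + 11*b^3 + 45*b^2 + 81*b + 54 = (b + 2)*(b^3 + 9*b^2 + 27*b + 27) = (b + 2)*(b + 3)*(b^2 + 6*b + 9) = (b + 2)*(b + 3)^2*(b + 3)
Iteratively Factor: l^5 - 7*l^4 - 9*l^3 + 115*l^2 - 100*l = (l)*(l^4 - 7*l^3 - 9*l^2 + 115*l - 100) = l*(l + 4)*(l^3 - 11*l^2 + 35*l - 25) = l*(l - 1)*(l + 4)*(l^2 - 10*l + 25) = l*(l - 5)*(l - 1)*(l + 4)*(l - 5)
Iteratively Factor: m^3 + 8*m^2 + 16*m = (m + 4)*(m^2 + 4*m) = m*(m + 4)*(m + 4)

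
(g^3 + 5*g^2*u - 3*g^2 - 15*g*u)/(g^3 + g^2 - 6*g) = (g^2 + 5*g*u - 3*g - 15*u)/(g^2 + g - 6)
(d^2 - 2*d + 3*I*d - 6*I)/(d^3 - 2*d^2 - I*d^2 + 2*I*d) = (d + 3*I)/(d*(d - I))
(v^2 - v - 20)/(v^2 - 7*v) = (v^2 - v - 20)/(v*(v - 7))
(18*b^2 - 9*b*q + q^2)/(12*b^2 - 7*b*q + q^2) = (-6*b + q)/(-4*b + q)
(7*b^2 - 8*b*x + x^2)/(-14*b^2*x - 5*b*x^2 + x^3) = (-b + x)/(x*(2*b + x))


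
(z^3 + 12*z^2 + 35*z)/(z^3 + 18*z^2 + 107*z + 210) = z/(z + 6)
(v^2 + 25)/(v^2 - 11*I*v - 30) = (v + 5*I)/(v - 6*I)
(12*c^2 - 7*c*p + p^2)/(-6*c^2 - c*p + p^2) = (-4*c + p)/(2*c + p)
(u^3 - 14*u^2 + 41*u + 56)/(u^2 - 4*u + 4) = (u^3 - 14*u^2 + 41*u + 56)/(u^2 - 4*u + 4)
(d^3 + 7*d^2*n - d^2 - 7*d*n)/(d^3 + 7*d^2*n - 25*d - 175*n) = d*(d - 1)/(d^2 - 25)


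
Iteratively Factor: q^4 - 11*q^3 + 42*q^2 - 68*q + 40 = (q - 2)*(q^3 - 9*q^2 + 24*q - 20) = (q - 2)^2*(q^2 - 7*q + 10) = (q - 2)^3*(q - 5)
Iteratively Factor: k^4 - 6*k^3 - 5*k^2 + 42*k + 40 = (k - 4)*(k^3 - 2*k^2 - 13*k - 10) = (k - 5)*(k - 4)*(k^2 + 3*k + 2) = (k - 5)*(k - 4)*(k + 2)*(k + 1)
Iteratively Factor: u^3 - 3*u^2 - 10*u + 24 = (u - 2)*(u^2 - u - 12) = (u - 2)*(u + 3)*(u - 4)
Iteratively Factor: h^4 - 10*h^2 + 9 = (h + 3)*(h^3 - 3*h^2 - h + 3) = (h - 1)*(h + 3)*(h^2 - 2*h - 3) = (h - 3)*(h - 1)*(h + 3)*(h + 1)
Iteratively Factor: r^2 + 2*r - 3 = (r - 1)*(r + 3)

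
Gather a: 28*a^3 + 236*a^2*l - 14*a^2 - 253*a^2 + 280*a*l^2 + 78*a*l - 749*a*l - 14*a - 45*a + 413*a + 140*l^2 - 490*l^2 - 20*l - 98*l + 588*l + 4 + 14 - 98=28*a^3 + a^2*(236*l - 267) + a*(280*l^2 - 671*l + 354) - 350*l^2 + 470*l - 80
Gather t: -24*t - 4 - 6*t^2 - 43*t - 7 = -6*t^2 - 67*t - 11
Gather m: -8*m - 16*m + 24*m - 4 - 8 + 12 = 0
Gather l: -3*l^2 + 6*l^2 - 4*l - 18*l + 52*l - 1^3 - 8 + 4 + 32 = 3*l^2 + 30*l + 27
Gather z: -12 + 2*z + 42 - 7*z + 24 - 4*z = 54 - 9*z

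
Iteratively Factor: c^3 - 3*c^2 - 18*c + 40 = (c + 4)*(c^2 - 7*c + 10) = (c - 2)*(c + 4)*(c - 5)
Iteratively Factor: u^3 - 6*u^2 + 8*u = (u - 4)*(u^2 - 2*u) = (u - 4)*(u - 2)*(u)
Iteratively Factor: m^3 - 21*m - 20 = (m + 1)*(m^2 - m - 20) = (m + 1)*(m + 4)*(m - 5)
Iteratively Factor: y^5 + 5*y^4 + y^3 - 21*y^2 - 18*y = (y + 3)*(y^4 + 2*y^3 - 5*y^2 - 6*y) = (y - 2)*(y + 3)*(y^3 + 4*y^2 + 3*y) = y*(y - 2)*(y + 3)*(y^2 + 4*y + 3) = y*(y - 2)*(y + 3)^2*(y + 1)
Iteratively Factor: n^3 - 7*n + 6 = (n - 2)*(n^2 + 2*n - 3) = (n - 2)*(n - 1)*(n + 3)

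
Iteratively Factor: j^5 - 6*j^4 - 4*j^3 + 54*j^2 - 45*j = (j + 3)*(j^4 - 9*j^3 + 23*j^2 - 15*j) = j*(j + 3)*(j^3 - 9*j^2 + 23*j - 15) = j*(j - 1)*(j + 3)*(j^2 - 8*j + 15) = j*(j - 3)*(j - 1)*(j + 3)*(j - 5)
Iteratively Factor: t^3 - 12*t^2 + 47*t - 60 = (t - 3)*(t^2 - 9*t + 20) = (t - 5)*(t - 3)*(t - 4)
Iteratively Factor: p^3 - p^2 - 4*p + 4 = (p + 2)*(p^2 - 3*p + 2) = (p - 1)*(p + 2)*(p - 2)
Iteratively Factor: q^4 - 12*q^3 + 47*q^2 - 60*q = (q)*(q^3 - 12*q^2 + 47*q - 60) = q*(q - 5)*(q^2 - 7*q + 12) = q*(q - 5)*(q - 3)*(q - 4)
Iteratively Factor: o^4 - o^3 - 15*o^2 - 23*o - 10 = (o + 1)*(o^3 - 2*o^2 - 13*o - 10) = (o + 1)^2*(o^2 - 3*o - 10) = (o + 1)^2*(o + 2)*(o - 5)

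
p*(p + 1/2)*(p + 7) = p^3 + 15*p^2/2 + 7*p/2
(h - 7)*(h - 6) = h^2 - 13*h + 42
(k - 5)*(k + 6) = k^2 + k - 30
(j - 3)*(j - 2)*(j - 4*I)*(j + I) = j^4 - 5*j^3 - 3*I*j^3 + 10*j^2 + 15*I*j^2 - 20*j - 18*I*j + 24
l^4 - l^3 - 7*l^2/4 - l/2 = l*(l - 2)*(l + 1/2)^2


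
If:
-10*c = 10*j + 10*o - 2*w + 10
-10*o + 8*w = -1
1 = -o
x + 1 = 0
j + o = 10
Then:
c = -451/40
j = 11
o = -1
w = -11/8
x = -1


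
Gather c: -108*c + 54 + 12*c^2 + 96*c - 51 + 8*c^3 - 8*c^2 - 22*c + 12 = 8*c^3 + 4*c^2 - 34*c + 15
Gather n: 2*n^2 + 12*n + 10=2*n^2 + 12*n + 10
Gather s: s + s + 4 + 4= 2*s + 8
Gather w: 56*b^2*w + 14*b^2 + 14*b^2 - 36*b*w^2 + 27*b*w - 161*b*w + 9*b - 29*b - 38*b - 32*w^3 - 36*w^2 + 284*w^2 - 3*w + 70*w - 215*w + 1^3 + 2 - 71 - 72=28*b^2 - 58*b - 32*w^3 + w^2*(248 - 36*b) + w*(56*b^2 - 134*b - 148) - 140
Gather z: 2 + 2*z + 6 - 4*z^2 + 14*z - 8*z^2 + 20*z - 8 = -12*z^2 + 36*z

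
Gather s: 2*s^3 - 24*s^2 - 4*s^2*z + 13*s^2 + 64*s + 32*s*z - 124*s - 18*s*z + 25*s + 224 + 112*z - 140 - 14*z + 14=2*s^3 + s^2*(-4*z - 11) + s*(14*z - 35) + 98*z + 98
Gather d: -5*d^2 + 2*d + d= -5*d^2 + 3*d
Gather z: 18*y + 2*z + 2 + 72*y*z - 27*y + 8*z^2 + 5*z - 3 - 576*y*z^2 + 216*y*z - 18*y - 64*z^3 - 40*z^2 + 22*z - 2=-27*y - 64*z^3 + z^2*(-576*y - 32) + z*(288*y + 29) - 3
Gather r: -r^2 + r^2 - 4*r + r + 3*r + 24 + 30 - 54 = 0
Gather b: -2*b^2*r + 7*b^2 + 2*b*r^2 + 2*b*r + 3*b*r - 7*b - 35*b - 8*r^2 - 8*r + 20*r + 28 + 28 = b^2*(7 - 2*r) + b*(2*r^2 + 5*r - 42) - 8*r^2 + 12*r + 56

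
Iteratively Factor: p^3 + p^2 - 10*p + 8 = (p + 4)*(p^2 - 3*p + 2) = (p - 1)*(p + 4)*(p - 2)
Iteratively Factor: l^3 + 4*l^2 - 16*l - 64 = (l + 4)*(l^2 - 16) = (l - 4)*(l + 4)*(l + 4)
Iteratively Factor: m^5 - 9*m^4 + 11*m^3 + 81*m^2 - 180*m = (m)*(m^4 - 9*m^3 + 11*m^2 + 81*m - 180) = m*(m + 3)*(m^3 - 12*m^2 + 47*m - 60) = m*(m - 5)*(m + 3)*(m^2 - 7*m + 12) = m*(m - 5)*(m - 3)*(m + 3)*(m - 4)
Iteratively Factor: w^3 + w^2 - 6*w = (w + 3)*(w^2 - 2*w) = (w - 2)*(w + 3)*(w)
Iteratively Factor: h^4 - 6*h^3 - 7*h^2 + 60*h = (h - 5)*(h^3 - h^2 - 12*h) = h*(h - 5)*(h^2 - h - 12) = h*(h - 5)*(h - 4)*(h + 3)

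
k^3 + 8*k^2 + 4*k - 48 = (k - 2)*(k + 4)*(k + 6)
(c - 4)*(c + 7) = c^2 + 3*c - 28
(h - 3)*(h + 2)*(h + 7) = h^3 + 6*h^2 - 13*h - 42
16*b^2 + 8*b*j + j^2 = (4*b + j)^2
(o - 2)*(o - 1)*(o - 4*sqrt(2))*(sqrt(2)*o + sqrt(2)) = sqrt(2)*o^4 - 8*o^3 - 2*sqrt(2)*o^3 - sqrt(2)*o^2 + 16*o^2 + 2*sqrt(2)*o + 8*o - 16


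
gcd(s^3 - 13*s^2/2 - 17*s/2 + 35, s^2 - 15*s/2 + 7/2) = s - 7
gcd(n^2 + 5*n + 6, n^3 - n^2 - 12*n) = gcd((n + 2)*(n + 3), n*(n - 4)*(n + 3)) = n + 3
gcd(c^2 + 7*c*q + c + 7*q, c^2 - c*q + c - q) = c + 1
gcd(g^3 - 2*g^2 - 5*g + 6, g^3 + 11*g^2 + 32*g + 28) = g + 2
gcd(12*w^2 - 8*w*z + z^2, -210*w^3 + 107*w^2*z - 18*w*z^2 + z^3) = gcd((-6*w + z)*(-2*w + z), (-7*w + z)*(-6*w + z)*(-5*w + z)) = -6*w + z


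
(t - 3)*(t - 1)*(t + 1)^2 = t^4 - 2*t^3 - 4*t^2 + 2*t + 3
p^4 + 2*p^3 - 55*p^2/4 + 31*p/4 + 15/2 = (p - 2)*(p - 3/2)*(p + 1/2)*(p + 5)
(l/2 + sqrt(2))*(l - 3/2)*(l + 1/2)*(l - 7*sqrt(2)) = l^4/2 - 5*sqrt(2)*l^3/2 - l^3/2 - 115*l^2/8 + 5*sqrt(2)*l^2/2 + 15*sqrt(2)*l/8 + 14*l + 21/2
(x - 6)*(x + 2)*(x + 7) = x^3 + 3*x^2 - 40*x - 84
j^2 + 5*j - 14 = (j - 2)*(j + 7)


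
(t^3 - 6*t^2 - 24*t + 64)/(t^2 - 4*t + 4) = (t^2 - 4*t - 32)/(t - 2)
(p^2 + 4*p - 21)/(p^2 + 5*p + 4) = (p^2 + 4*p - 21)/(p^2 + 5*p + 4)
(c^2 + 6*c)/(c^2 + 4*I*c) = (c + 6)/(c + 4*I)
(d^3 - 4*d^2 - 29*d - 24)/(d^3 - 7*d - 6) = (d^2 - 5*d - 24)/(d^2 - d - 6)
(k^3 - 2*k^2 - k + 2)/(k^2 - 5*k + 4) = (k^2 - k - 2)/(k - 4)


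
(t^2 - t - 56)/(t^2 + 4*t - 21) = (t - 8)/(t - 3)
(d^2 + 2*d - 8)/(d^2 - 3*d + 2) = (d + 4)/(d - 1)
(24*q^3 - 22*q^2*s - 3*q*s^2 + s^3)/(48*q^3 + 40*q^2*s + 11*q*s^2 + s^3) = (6*q^2 - 7*q*s + s^2)/(12*q^2 + 7*q*s + s^2)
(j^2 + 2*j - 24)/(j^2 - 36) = (j - 4)/(j - 6)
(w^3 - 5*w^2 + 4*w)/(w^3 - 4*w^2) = (w - 1)/w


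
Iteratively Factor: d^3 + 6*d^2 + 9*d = (d)*(d^2 + 6*d + 9) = d*(d + 3)*(d + 3)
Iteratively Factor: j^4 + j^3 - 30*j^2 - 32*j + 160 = (j + 4)*(j^3 - 3*j^2 - 18*j + 40) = (j - 2)*(j + 4)*(j^2 - j - 20) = (j - 2)*(j + 4)^2*(j - 5)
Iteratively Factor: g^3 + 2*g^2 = (g)*(g^2 + 2*g) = g^2*(g + 2)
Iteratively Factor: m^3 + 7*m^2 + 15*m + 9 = (m + 3)*(m^2 + 4*m + 3) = (m + 3)^2*(m + 1)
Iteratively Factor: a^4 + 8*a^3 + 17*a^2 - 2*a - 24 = (a + 4)*(a^3 + 4*a^2 + a - 6) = (a + 3)*(a + 4)*(a^2 + a - 2) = (a + 2)*(a + 3)*(a + 4)*(a - 1)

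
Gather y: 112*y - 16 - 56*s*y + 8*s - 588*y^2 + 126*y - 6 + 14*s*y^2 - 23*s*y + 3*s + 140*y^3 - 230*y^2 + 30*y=11*s + 140*y^3 + y^2*(14*s - 818) + y*(268 - 79*s) - 22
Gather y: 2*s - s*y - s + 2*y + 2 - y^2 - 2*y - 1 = -s*y + s - y^2 + 1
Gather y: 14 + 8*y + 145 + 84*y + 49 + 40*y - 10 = 132*y + 198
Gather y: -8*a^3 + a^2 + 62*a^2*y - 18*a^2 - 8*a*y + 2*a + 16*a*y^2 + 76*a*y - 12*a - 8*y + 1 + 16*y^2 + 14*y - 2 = -8*a^3 - 17*a^2 - 10*a + y^2*(16*a + 16) + y*(62*a^2 + 68*a + 6) - 1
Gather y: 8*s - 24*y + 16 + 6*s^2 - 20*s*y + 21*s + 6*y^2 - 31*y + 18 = 6*s^2 + 29*s + 6*y^2 + y*(-20*s - 55) + 34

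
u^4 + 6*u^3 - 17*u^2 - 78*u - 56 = (u - 4)*(u + 1)*(u + 2)*(u + 7)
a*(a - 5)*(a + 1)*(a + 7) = a^4 + 3*a^3 - 33*a^2 - 35*a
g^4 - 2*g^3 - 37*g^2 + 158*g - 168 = (g - 4)*(g - 3)*(g - 2)*(g + 7)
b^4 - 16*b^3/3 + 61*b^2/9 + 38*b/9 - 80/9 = (b - 8/3)*(b - 2)*(b - 5/3)*(b + 1)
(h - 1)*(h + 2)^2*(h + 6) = h^4 + 9*h^3 + 18*h^2 - 4*h - 24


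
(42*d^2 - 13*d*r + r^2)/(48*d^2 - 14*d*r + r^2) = (-7*d + r)/(-8*d + r)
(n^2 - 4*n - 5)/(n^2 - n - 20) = (n + 1)/(n + 4)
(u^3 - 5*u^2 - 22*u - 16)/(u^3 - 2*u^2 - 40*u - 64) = (u + 1)/(u + 4)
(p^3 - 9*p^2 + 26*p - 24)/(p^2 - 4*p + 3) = (p^2 - 6*p + 8)/(p - 1)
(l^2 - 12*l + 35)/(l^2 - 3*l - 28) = (l - 5)/(l + 4)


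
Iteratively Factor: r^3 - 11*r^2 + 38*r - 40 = (r - 4)*(r^2 - 7*r + 10) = (r - 5)*(r - 4)*(r - 2)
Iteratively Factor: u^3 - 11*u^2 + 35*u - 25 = (u - 5)*(u^2 - 6*u + 5) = (u - 5)*(u - 1)*(u - 5)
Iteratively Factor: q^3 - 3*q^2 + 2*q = (q - 1)*(q^2 - 2*q) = q*(q - 1)*(q - 2)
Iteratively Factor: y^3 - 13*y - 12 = (y - 4)*(y^2 + 4*y + 3) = (y - 4)*(y + 1)*(y + 3)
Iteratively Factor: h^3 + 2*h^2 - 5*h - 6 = (h - 2)*(h^2 + 4*h + 3) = (h - 2)*(h + 1)*(h + 3)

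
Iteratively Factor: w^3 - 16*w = (w)*(w^2 - 16) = w*(w + 4)*(w - 4)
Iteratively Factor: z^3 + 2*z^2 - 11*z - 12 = (z + 4)*(z^2 - 2*z - 3) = (z + 1)*(z + 4)*(z - 3)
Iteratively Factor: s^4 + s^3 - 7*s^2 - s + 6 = (s - 1)*(s^3 + 2*s^2 - 5*s - 6) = (s - 1)*(s + 3)*(s^2 - s - 2) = (s - 1)*(s + 1)*(s + 3)*(s - 2)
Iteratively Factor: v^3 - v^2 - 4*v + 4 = (v - 1)*(v^2 - 4) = (v - 1)*(v + 2)*(v - 2)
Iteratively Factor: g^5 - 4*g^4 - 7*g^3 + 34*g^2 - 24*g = (g - 2)*(g^4 - 2*g^3 - 11*g^2 + 12*g) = (g - 2)*(g + 3)*(g^3 - 5*g^2 + 4*g) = g*(g - 2)*(g + 3)*(g^2 - 5*g + 4) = g*(g - 2)*(g - 1)*(g + 3)*(g - 4)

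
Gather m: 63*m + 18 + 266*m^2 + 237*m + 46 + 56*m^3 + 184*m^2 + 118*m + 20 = 56*m^3 + 450*m^2 + 418*m + 84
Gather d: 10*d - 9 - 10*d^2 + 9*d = -10*d^2 + 19*d - 9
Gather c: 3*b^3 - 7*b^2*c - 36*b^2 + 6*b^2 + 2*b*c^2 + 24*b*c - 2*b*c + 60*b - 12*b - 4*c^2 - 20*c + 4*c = 3*b^3 - 30*b^2 + 48*b + c^2*(2*b - 4) + c*(-7*b^2 + 22*b - 16)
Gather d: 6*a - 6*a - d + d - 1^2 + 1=0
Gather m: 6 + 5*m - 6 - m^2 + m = -m^2 + 6*m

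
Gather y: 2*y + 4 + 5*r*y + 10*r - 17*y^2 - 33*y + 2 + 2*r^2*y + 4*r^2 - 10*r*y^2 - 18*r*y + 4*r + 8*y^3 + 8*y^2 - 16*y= 4*r^2 + 14*r + 8*y^3 + y^2*(-10*r - 9) + y*(2*r^2 - 13*r - 47) + 6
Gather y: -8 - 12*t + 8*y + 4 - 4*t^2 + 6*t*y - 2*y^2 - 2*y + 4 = -4*t^2 - 12*t - 2*y^2 + y*(6*t + 6)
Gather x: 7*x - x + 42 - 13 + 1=6*x + 30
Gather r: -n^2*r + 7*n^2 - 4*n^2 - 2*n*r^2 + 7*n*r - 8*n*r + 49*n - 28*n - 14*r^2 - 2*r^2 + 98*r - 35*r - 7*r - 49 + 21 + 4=3*n^2 + 21*n + r^2*(-2*n - 16) + r*(-n^2 - n + 56) - 24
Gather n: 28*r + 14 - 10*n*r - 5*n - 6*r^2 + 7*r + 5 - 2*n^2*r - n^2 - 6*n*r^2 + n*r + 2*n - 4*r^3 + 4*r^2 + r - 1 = n^2*(-2*r - 1) + n*(-6*r^2 - 9*r - 3) - 4*r^3 - 2*r^2 + 36*r + 18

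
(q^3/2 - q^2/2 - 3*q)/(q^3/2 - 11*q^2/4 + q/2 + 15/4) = 2*q*(q^2 - q - 6)/(2*q^3 - 11*q^2 + 2*q + 15)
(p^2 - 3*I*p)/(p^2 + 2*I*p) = (p - 3*I)/(p + 2*I)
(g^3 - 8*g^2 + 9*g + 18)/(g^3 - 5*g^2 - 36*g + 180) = (g^2 - 2*g - 3)/(g^2 + g - 30)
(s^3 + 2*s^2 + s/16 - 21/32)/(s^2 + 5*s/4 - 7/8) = s + 3/4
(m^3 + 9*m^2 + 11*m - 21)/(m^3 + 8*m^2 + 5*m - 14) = (m + 3)/(m + 2)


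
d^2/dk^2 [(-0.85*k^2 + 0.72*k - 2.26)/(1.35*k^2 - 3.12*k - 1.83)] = (-4.536*k^3 - 37.31265*k^2 + 67.78728*k - 69.081102)/(2.460375*k^6 - 17.0586*k^5 + 29.418795*k^4 + 15.876432*k^3 - 39.878811*k^2 - 31.345704*k - 6.128487)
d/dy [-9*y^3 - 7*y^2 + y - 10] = -27*y^2 - 14*y + 1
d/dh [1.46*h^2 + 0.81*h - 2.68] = 2.92*h + 0.81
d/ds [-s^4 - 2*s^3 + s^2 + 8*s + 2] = -4*s^3 - 6*s^2 + 2*s + 8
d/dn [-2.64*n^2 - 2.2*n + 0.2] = -5.28*n - 2.2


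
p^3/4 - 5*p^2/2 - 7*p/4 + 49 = (p/4 + 1)*(p - 7)^2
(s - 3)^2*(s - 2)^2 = s^4 - 10*s^3 + 37*s^2 - 60*s + 36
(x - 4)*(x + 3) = x^2 - x - 12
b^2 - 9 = (b - 3)*(b + 3)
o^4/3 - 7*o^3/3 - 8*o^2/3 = o^2*(o/3 + 1/3)*(o - 8)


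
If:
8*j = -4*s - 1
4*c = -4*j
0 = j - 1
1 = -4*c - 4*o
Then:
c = -1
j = 1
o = 3/4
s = -9/4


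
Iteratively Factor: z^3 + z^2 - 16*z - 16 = (z + 4)*(z^2 - 3*z - 4) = (z + 1)*(z + 4)*(z - 4)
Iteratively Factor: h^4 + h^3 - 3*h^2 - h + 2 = (h - 1)*(h^3 + 2*h^2 - h - 2) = (h - 1)*(h + 1)*(h^2 + h - 2) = (h - 1)*(h + 1)*(h + 2)*(h - 1)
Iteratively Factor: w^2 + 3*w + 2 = (w + 2)*(w + 1)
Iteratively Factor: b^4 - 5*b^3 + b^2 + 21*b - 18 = (b + 2)*(b^3 - 7*b^2 + 15*b - 9) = (b - 3)*(b + 2)*(b^2 - 4*b + 3) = (b - 3)*(b - 1)*(b + 2)*(b - 3)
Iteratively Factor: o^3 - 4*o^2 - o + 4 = (o - 1)*(o^2 - 3*o - 4) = (o - 4)*(o - 1)*(o + 1)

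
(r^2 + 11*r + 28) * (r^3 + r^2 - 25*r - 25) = r^5 + 12*r^4 + 14*r^3 - 272*r^2 - 975*r - 700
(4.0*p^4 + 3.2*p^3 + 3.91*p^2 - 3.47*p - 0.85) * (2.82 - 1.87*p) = -7.48*p^5 + 5.296*p^4 + 1.7123*p^3 + 17.5151*p^2 - 8.1959*p - 2.397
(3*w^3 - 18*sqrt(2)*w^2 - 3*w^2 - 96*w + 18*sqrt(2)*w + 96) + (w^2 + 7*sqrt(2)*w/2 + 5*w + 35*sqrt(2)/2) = 3*w^3 - 18*sqrt(2)*w^2 - 2*w^2 - 91*w + 43*sqrt(2)*w/2 + 35*sqrt(2)/2 + 96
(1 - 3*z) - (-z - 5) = 6 - 2*z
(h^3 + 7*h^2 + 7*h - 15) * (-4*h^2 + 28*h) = -4*h^5 + 168*h^3 + 256*h^2 - 420*h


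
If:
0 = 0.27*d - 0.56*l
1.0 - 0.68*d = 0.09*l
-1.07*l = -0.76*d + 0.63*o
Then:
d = 1.38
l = 0.67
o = 0.54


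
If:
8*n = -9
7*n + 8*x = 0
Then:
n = -9/8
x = 63/64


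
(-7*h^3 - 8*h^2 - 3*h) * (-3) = 21*h^3 + 24*h^2 + 9*h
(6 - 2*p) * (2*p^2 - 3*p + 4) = -4*p^3 + 18*p^2 - 26*p + 24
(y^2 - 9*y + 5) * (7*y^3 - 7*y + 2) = 7*y^5 - 63*y^4 + 28*y^3 + 65*y^2 - 53*y + 10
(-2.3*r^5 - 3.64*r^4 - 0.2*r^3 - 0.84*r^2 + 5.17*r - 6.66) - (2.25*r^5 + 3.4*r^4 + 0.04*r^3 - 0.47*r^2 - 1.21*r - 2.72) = -4.55*r^5 - 7.04*r^4 - 0.24*r^3 - 0.37*r^2 + 6.38*r - 3.94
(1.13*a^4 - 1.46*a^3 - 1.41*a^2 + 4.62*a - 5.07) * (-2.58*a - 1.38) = -2.9154*a^5 + 2.2074*a^4 + 5.6526*a^3 - 9.9738*a^2 + 6.705*a + 6.9966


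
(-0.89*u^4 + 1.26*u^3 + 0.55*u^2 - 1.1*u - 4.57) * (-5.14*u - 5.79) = 4.5746*u^5 - 1.3233*u^4 - 10.1224*u^3 + 2.4695*u^2 + 29.8588*u + 26.4603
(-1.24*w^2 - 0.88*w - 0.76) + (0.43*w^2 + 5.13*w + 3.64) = -0.81*w^2 + 4.25*w + 2.88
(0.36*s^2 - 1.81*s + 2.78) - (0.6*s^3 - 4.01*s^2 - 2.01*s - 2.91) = -0.6*s^3 + 4.37*s^2 + 0.2*s + 5.69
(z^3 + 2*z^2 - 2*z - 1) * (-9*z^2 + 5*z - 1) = -9*z^5 - 13*z^4 + 27*z^3 - 3*z^2 - 3*z + 1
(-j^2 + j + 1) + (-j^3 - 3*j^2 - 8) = -j^3 - 4*j^2 + j - 7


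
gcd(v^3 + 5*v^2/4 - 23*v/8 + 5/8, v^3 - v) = v - 1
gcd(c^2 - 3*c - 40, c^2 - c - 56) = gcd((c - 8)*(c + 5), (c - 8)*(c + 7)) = c - 8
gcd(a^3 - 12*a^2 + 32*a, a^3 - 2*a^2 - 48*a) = a^2 - 8*a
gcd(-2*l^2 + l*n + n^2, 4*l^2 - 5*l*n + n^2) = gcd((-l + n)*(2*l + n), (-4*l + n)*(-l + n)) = l - n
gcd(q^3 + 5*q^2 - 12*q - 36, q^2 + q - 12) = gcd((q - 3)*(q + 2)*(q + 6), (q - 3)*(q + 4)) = q - 3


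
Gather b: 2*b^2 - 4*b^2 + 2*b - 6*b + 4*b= -2*b^2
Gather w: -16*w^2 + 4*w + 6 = -16*w^2 + 4*w + 6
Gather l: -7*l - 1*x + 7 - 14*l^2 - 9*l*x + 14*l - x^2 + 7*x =-14*l^2 + l*(7 - 9*x) - x^2 + 6*x + 7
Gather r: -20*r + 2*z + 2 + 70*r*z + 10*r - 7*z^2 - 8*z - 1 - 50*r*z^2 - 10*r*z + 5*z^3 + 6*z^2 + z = r*(-50*z^2 + 60*z - 10) + 5*z^3 - z^2 - 5*z + 1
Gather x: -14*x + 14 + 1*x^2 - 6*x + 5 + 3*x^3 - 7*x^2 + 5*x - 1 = 3*x^3 - 6*x^2 - 15*x + 18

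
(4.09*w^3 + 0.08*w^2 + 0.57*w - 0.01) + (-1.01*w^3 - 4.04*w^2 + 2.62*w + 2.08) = 3.08*w^3 - 3.96*w^2 + 3.19*w + 2.07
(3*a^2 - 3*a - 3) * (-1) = -3*a^2 + 3*a + 3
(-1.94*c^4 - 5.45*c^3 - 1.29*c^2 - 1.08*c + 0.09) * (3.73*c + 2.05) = -7.2362*c^5 - 24.3055*c^4 - 15.9842*c^3 - 6.6729*c^2 - 1.8783*c + 0.1845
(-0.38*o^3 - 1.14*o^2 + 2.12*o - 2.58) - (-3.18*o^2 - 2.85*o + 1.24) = -0.38*o^3 + 2.04*o^2 + 4.97*o - 3.82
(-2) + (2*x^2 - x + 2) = 2*x^2 - x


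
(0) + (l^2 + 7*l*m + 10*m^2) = l^2 + 7*l*m + 10*m^2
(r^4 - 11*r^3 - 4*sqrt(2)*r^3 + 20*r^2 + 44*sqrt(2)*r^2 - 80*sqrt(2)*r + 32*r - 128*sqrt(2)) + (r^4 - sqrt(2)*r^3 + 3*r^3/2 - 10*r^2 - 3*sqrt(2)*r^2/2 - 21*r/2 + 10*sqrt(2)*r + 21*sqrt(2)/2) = 2*r^4 - 19*r^3/2 - 5*sqrt(2)*r^3 + 10*r^2 + 85*sqrt(2)*r^2/2 - 70*sqrt(2)*r + 43*r/2 - 235*sqrt(2)/2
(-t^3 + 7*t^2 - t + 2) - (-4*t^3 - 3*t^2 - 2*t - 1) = 3*t^3 + 10*t^2 + t + 3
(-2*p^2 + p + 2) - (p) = 2 - 2*p^2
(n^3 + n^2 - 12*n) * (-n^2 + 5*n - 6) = -n^5 + 4*n^4 + 11*n^3 - 66*n^2 + 72*n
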